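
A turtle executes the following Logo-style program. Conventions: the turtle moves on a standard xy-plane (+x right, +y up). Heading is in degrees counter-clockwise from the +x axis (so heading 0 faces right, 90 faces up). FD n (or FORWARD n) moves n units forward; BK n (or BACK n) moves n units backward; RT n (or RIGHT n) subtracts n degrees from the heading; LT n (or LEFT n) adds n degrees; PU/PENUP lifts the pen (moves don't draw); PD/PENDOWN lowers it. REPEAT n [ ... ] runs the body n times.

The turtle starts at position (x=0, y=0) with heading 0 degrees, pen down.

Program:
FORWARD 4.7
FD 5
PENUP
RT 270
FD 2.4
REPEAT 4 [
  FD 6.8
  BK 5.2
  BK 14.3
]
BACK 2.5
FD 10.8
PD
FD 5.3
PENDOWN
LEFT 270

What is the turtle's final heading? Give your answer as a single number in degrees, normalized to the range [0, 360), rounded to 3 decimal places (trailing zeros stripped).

Executing turtle program step by step:
Start: pos=(0,0), heading=0, pen down
FD 4.7: (0,0) -> (4.7,0) [heading=0, draw]
FD 5: (4.7,0) -> (9.7,0) [heading=0, draw]
PU: pen up
RT 270: heading 0 -> 90
FD 2.4: (9.7,0) -> (9.7,2.4) [heading=90, move]
REPEAT 4 [
  -- iteration 1/4 --
  FD 6.8: (9.7,2.4) -> (9.7,9.2) [heading=90, move]
  BK 5.2: (9.7,9.2) -> (9.7,4) [heading=90, move]
  BK 14.3: (9.7,4) -> (9.7,-10.3) [heading=90, move]
  -- iteration 2/4 --
  FD 6.8: (9.7,-10.3) -> (9.7,-3.5) [heading=90, move]
  BK 5.2: (9.7,-3.5) -> (9.7,-8.7) [heading=90, move]
  BK 14.3: (9.7,-8.7) -> (9.7,-23) [heading=90, move]
  -- iteration 3/4 --
  FD 6.8: (9.7,-23) -> (9.7,-16.2) [heading=90, move]
  BK 5.2: (9.7,-16.2) -> (9.7,-21.4) [heading=90, move]
  BK 14.3: (9.7,-21.4) -> (9.7,-35.7) [heading=90, move]
  -- iteration 4/4 --
  FD 6.8: (9.7,-35.7) -> (9.7,-28.9) [heading=90, move]
  BK 5.2: (9.7,-28.9) -> (9.7,-34.1) [heading=90, move]
  BK 14.3: (9.7,-34.1) -> (9.7,-48.4) [heading=90, move]
]
BK 2.5: (9.7,-48.4) -> (9.7,-50.9) [heading=90, move]
FD 10.8: (9.7,-50.9) -> (9.7,-40.1) [heading=90, move]
PD: pen down
FD 5.3: (9.7,-40.1) -> (9.7,-34.8) [heading=90, draw]
PD: pen down
LT 270: heading 90 -> 0
Final: pos=(9.7,-34.8), heading=0, 3 segment(s) drawn

Answer: 0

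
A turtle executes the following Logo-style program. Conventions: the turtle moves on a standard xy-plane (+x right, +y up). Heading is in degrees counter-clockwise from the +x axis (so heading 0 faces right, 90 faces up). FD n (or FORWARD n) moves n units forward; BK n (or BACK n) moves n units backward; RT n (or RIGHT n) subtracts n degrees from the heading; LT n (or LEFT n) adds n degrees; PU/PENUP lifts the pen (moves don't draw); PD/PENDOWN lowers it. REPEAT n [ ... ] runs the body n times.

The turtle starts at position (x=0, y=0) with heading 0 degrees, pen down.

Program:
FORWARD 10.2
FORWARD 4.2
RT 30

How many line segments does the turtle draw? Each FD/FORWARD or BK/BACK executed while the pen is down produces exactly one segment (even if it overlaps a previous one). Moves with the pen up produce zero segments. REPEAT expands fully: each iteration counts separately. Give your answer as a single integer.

Answer: 2

Derivation:
Executing turtle program step by step:
Start: pos=(0,0), heading=0, pen down
FD 10.2: (0,0) -> (10.2,0) [heading=0, draw]
FD 4.2: (10.2,0) -> (14.4,0) [heading=0, draw]
RT 30: heading 0 -> 330
Final: pos=(14.4,0), heading=330, 2 segment(s) drawn
Segments drawn: 2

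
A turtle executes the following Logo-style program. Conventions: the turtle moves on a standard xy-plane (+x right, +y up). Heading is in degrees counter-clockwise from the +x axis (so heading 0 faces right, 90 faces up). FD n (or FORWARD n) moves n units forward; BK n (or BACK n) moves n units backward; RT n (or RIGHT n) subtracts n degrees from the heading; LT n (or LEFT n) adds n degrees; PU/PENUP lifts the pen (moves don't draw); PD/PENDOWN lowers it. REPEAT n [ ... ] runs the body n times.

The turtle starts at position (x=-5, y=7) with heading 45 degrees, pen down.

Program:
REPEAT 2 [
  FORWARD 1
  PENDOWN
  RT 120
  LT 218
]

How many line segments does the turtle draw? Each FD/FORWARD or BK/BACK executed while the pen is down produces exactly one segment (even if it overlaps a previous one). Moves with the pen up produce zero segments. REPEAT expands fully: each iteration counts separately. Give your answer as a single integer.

Executing turtle program step by step:
Start: pos=(-5,7), heading=45, pen down
REPEAT 2 [
  -- iteration 1/2 --
  FD 1: (-5,7) -> (-4.293,7.707) [heading=45, draw]
  PD: pen down
  RT 120: heading 45 -> 285
  LT 218: heading 285 -> 143
  -- iteration 2/2 --
  FD 1: (-4.293,7.707) -> (-5.092,8.309) [heading=143, draw]
  PD: pen down
  RT 120: heading 143 -> 23
  LT 218: heading 23 -> 241
]
Final: pos=(-5.092,8.309), heading=241, 2 segment(s) drawn
Segments drawn: 2

Answer: 2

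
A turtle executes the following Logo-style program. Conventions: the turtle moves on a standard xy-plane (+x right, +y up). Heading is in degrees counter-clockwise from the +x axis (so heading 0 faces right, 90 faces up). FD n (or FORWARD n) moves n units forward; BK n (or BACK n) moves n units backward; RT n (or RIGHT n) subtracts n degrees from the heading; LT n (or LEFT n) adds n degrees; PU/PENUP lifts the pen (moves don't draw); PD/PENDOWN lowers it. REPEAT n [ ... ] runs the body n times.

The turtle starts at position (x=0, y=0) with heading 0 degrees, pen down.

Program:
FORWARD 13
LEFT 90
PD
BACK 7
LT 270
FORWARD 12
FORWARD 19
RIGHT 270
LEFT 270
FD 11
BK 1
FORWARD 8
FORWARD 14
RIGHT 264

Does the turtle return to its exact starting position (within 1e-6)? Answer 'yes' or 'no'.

Executing turtle program step by step:
Start: pos=(0,0), heading=0, pen down
FD 13: (0,0) -> (13,0) [heading=0, draw]
LT 90: heading 0 -> 90
PD: pen down
BK 7: (13,0) -> (13,-7) [heading=90, draw]
LT 270: heading 90 -> 0
FD 12: (13,-7) -> (25,-7) [heading=0, draw]
FD 19: (25,-7) -> (44,-7) [heading=0, draw]
RT 270: heading 0 -> 90
LT 270: heading 90 -> 0
FD 11: (44,-7) -> (55,-7) [heading=0, draw]
BK 1: (55,-7) -> (54,-7) [heading=0, draw]
FD 8: (54,-7) -> (62,-7) [heading=0, draw]
FD 14: (62,-7) -> (76,-7) [heading=0, draw]
RT 264: heading 0 -> 96
Final: pos=(76,-7), heading=96, 8 segment(s) drawn

Start position: (0, 0)
Final position: (76, -7)
Distance = 76.322; >= 1e-6 -> NOT closed

Answer: no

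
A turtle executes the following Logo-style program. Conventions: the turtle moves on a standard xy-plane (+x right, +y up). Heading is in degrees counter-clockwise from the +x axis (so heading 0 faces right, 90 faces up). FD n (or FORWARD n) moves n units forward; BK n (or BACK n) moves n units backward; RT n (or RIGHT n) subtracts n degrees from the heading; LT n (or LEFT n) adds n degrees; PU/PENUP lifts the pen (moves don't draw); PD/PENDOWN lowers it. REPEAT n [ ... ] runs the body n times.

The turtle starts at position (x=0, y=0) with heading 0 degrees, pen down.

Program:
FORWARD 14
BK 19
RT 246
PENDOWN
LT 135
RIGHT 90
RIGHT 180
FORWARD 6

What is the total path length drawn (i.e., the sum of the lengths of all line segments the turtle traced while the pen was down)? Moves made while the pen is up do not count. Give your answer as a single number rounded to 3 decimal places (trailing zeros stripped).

Executing turtle program step by step:
Start: pos=(0,0), heading=0, pen down
FD 14: (0,0) -> (14,0) [heading=0, draw]
BK 19: (14,0) -> (-5,0) [heading=0, draw]
RT 246: heading 0 -> 114
PD: pen down
LT 135: heading 114 -> 249
RT 90: heading 249 -> 159
RT 180: heading 159 -> 339
FD 6: (-5,0) -> (0.601,-2.15) [heading=339, draw]
Final: pos=(0.601,-2.15), heading=339, 3 segment(s) drawn

Segment lengths:
  seg 1: (0,0) -> (14,0), length = 14
  seg 2: (14,0) -> (-5,0), length = 19
  seg 3: (-5,0) -> (0.601,-2.15), length = 6
Total = 39

Answer: 39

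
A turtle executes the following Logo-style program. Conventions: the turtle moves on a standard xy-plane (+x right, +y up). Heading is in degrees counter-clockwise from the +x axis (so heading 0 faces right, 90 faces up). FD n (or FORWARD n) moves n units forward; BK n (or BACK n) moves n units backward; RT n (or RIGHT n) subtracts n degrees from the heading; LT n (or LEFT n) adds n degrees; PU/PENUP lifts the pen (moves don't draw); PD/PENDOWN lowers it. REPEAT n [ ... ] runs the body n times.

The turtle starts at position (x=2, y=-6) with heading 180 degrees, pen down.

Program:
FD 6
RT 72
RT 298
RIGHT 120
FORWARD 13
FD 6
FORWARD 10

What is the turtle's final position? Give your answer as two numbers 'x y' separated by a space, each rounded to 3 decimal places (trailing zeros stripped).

Executing turtle program step by step:
Start: pos=(2,-6), heading=180, pen down
FD 6: (2,-6) -> (-4,-6) [heading=180, draw]
RT 72: heading 180 -> 108
RT 298: heading 108 -> 170
RT 120: heading 170 -> 50
FD 13: (-4,-6) -> (4.356,3.959) [heading=50, draw]
FD 6: (4.356,3.959) -> (8.213,8.555) [heading=50, draw]
FD 10: (8.213,8.555) -> (14.641,16.215) [heading=50, draw]
Final: pos=(14.641,16.215), heading=50, 4 segment(s) drawn

Answer: 14.641 16.215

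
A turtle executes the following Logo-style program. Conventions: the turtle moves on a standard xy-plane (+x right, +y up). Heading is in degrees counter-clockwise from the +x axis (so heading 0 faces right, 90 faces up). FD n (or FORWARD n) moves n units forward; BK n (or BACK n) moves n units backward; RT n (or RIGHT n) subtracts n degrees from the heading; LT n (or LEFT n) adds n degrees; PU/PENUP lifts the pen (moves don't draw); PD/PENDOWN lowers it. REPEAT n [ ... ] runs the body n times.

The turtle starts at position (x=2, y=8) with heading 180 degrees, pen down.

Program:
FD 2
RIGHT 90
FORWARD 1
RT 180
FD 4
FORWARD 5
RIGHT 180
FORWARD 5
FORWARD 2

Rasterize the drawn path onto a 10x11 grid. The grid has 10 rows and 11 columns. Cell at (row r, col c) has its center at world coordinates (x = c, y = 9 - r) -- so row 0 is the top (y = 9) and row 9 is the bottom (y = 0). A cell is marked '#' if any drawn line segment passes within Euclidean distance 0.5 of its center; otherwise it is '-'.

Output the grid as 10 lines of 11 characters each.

Segment 0: (2,8) -> (0,8)
Segment 1: (0,8) -> (0,9)
Segment 2: (0,9) -> (0,5)
Segment 3: (0,5) -> (0,0)
Segment 4: (0,0) -> (-0,5)
Segment 5: (-0,5) -> (-0,7)

Answer: #----------
###--------
#----------
#----------
#----------
#----------
#----------
#----------
#----------
#----------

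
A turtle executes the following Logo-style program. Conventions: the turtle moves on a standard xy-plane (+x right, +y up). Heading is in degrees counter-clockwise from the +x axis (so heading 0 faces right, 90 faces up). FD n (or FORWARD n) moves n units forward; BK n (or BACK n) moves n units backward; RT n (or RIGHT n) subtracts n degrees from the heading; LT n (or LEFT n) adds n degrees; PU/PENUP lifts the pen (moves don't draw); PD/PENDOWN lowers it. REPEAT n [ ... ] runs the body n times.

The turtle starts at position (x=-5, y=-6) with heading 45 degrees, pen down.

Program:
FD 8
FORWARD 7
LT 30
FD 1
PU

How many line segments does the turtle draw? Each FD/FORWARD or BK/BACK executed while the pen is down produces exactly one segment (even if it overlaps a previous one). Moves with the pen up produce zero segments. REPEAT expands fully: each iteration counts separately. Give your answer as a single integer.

Answer: 3

Derivation:
Executing turtle program step by step:
Start: pos=(-5,-6), heading=45, pen down
FD 8: (-5,-6) -> (0.657,-0.343) [heading=45, draw]
FD 7: (0.657,-0.343) -> (5.607,4.607) [heading=45, draw]
LT 30: heading 45 -> 75
FD 1: (5.607,4.607) -> (5.865,5.573) [heading=75, draw]
PU: pen up
Final: pos=(5.865,5.573), heading=75, 3 segment(s) drawn
Segments drawn: 3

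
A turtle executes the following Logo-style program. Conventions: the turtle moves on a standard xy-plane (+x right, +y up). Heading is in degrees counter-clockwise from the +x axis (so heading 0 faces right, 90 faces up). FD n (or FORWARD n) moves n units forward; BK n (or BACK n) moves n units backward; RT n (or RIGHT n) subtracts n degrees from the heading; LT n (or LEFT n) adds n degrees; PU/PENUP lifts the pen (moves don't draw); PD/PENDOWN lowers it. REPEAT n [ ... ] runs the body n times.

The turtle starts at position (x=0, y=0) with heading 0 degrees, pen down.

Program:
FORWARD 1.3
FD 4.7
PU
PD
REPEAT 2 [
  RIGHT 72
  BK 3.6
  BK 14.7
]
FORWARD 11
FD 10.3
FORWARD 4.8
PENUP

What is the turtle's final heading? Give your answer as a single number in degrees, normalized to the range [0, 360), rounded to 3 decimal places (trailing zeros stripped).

Executing turtle program step by step:
Start: pos=(0,0), heading=0, pen down
FD 1.3: (0,0) -> (1.3,0) [heading=0, draw]
FD 4.7: (1.3,0) -> (6,0) [heading=0, draw]
PU: pen up
PD: pen down
REPEAT 2 [
  -- iteration 1/2 --
  RT 72: heading 0 -> 288
  BK 3.6: (6,0) -> (4.888,3.424) [heading=288, draw]
  BK 14.7: (4.888,3.424) -> (0.345,17.404) [heading=288, draw]
  -- iteration 2/2 --
  RT 72: heading 288 -> 216
  BK 3.6: (0.345,17.404) -> (3.257,19.52) [heading=216, draw]
  BK 14.7: (3.257,19.52) -> (15.15,28.161) [heading=216, draw]
]
FD 11: (15.15,28.161) -> (6.251,21.695) [heading=216, draw]
FD 10.3: (6.251,21.695) -> (-2.082,15.641) [heading=216, draw]
FD 4.8: (-2.082,15.641) -> (-5.965,12.82) [heading=216, draw]
PU: pen up
Final: pos=(-5.965,12.82), heading=216, 9 segment(s) drawn

Answer: 216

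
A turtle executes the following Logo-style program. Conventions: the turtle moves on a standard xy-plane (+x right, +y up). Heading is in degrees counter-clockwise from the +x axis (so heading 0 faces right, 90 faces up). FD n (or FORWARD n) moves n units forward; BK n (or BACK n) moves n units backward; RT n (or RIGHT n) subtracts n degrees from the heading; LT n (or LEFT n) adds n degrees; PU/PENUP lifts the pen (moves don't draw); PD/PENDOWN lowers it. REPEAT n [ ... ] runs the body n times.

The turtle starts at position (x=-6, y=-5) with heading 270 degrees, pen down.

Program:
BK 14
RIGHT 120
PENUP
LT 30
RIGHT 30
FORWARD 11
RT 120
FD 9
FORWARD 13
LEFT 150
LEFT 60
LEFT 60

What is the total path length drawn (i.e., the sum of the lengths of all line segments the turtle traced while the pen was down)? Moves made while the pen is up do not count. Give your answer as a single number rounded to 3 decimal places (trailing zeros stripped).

Executing turtle program step by step:
Start: pos=(-6,-5), heading=270, pen down
BK 14: (-6,-5) -> (-6,9) [heading=270, draw]
RT 120: heading 270 -> 150
PU: pen up
LT 30: heading 150 -> 180
RT 30: heading 180 -> 150
FD 11: (-6,9) -> (-15.526,14.5) [heading=150, move]
RT 120: heading 150 -> 30
FD 9: (-15.526,14.5) -> (-7.732,19) [heading=30, move]
FD 13: (-7.732,19) -> (3.526,25.5) [heading=30, move]
LT 150: heading 30 -> 180
LT 60: heading 180 -> 240
LT 60: heading 240 -> 300
Final: pos=(3.526,25.5), heading=300, 1 segment(s) drawn

Segment lengths:
  seg 1: (-6,-5) -> (-6,9), length = 14
Total = 14

Answer: 14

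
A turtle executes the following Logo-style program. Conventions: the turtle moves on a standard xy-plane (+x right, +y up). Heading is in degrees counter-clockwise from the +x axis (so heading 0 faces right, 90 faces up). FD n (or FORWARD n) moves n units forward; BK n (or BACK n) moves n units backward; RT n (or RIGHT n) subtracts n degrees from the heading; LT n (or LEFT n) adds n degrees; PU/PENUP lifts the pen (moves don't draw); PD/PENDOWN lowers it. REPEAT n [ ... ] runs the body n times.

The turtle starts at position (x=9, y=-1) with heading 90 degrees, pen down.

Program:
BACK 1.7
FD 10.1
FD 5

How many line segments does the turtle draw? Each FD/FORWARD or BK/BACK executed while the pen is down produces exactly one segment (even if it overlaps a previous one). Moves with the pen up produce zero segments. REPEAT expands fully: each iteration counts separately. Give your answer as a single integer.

Answer: 3

Derivation:
Executing turtle program step by step:
Start: pos=(9,-1), heading=90, pen down
BK 1.7: (9,-1) -> (9,-2.7) [heading=90, draw]
FD 10.1: (9,-2.7) -> (9,7.4) [heading=90, draw]
FD 5: (9,7.4) -> (9,12.4) [heading=90, draw]
Final: pos=(9,12.4), heading=90, 3 segment(s) drawn
Segments drawn: 3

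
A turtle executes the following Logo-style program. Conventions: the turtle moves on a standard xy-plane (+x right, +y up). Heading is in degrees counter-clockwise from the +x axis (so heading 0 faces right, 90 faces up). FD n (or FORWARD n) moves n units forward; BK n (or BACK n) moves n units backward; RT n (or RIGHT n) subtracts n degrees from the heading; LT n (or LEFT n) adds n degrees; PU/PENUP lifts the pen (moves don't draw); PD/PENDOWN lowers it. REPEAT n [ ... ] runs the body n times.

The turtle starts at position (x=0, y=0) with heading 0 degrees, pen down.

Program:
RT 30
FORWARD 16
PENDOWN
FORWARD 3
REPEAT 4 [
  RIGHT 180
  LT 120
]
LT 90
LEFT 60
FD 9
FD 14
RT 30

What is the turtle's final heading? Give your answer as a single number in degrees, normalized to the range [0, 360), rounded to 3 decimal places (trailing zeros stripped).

Executing turtle program step by step:
Start: pos=(0,0), heading=0, pen down
RT 30: heading 0 -> 330
FD 16: (0,0) -> (13.856,-8) [heading=330, draw]
PD: pen down
FD 3: (13.856,-8) -> (16.454,-9.5) [heading=330, draw]
REPEAT 4 [
  -- iteration 1/4 --
  RT 180: heading 330 -> 150
  LT 120: heading 150 -> 270
  -- iteration 2/4 --
  RT 180: heading 270 -> 90
  LT 120: heading 90 -> 210
  -- iteration 3/4 --
  RT 180: heading 210 -> 30
  LT 120: heading 30 -> 150
  -- iteration 4/4 --
  RT 180: heading 150 -> 330
  LT 120: heading 330 -> 90
]
LT 90: heading 90 -> 180
LT 60: heading 180 -> 240
FD 9: (16.454,-9.5) -> (11.954,-17.294) [heading=240, draw]
FD 14: (11.954,-17.294) -> (4.954,-29.419) [heading=240, draw]
RT 30: heading 240 -> 210
Final: pos=(4.954,-29.419), heading=210, 4 segment(s) drawn

Answer: 210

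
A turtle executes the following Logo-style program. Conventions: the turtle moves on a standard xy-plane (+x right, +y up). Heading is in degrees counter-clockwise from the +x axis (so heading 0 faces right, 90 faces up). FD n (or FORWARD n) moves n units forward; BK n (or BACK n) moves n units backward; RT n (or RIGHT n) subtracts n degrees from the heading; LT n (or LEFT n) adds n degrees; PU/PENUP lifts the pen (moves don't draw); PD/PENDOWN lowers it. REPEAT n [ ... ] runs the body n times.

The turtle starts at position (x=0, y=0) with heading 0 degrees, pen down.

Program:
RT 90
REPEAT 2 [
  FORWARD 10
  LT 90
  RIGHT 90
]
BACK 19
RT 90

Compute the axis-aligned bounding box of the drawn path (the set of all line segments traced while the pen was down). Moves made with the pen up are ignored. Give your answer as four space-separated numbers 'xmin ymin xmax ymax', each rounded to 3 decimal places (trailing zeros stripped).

Answer: 0 -20 0 0

Derivation:
Executing turtle program step by step:
Start: pos=(0,0), heading=0, pen down
RT 90: heading 0 -> 270
REPEAT 2 [
  -- iteration 1/2 --
  FD 10: (0,0) -> (0,-10) [heading=270, draw]
  LT 90: heading 270 -> 0
  RT 90: heading 0 -> 270
  -- iteration 2/2 --
  FD 10: (0,-10) -> (0,-20) [heading=270, draw]
  LT 90: heading 270 -> 0
  RT 90: heading 0 -> 270
]
BK 19: (0,-20) -> (0,-1) [heading=270, draw]
RT 90: heading 270 -> 180
Final: pos=(0,-1), heading=180, 3 segment(s) drawn

Segment endpoints: x in {0, 0, 0, 0}, y in {-20, -10, -1, 0}
xmin=0, ymin=-20, xmax=0, ymax=0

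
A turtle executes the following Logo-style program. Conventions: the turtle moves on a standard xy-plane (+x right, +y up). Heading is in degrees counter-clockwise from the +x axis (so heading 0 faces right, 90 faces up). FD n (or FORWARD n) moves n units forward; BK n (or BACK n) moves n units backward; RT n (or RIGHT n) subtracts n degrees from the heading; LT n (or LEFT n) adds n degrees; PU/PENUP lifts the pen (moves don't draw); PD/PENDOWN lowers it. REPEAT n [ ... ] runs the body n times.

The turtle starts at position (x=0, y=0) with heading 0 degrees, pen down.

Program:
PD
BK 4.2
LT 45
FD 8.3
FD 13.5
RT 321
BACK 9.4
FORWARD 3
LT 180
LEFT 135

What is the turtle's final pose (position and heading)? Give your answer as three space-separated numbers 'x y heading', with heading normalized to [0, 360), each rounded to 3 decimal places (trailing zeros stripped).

Answer: 10.546 9.05 39

Derivation:
Executing turtle program step by step:
Start: pos=(0,0), heading=0, pen down
PD: pen down
BK 4.2: (0,0) -> (-4.2,0) [heading=0, draw]
LT 45: heading 0 -> 45
FD 8.3: (-4.2,0) -> (1.669,5.869) [heading=45, draw]
FD 13.5: (1.669,5.869) -> (11.215,15.415) [heading=45, draw]
RT 321: heading 45 -> 84
BK 9.4: (11.215,15.415) -> (10.232,6.066) [heading=84, draw]
FD 3: (10.232,6.066) -> (10.546,9.05) [heading=84, draw]
LT 180: heading 84 -> 264
LT 135: heading 264 -> 39
Final: pos=(10.546,9.05), heading=39, 5 segment(s) drawn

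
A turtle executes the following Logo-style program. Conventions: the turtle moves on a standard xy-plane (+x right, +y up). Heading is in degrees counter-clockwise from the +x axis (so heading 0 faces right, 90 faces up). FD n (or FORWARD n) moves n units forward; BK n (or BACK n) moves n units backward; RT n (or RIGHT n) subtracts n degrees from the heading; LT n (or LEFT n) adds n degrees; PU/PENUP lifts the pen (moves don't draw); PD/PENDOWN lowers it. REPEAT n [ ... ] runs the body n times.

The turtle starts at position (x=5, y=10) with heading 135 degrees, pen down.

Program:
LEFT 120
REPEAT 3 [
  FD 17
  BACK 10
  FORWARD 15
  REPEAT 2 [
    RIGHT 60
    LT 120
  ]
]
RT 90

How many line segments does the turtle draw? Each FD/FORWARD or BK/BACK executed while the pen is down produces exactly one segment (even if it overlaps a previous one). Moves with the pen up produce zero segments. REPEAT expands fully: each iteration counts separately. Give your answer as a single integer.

Answer: 9

Derivation:
Executing turtle program step by step:
Start: pos=(5,10), heading=135, pen down
LT 120: heading 135 -> 255
REPEAT 3 [
  -- iteration 1/3 --
  FD 17: (5,10) -> (0.6,-6.421) [heading=255, draw]
  BK 10: (0.6,-6.421) -> (3.188,3.239) [heading=255, draw]
  FD 15: (3.188,3.239) -> (-0.694,-11.25) [heading=255, draw]
  REPEAT 2 [
    -- iteration 1/2 --
    RT 60: heading 255 -> 195
    LT 120: heading 195 -> 315
    -- iteration 2/2 --
    RT 60: heading 315 -> 255
    LT 120: heading 255 -> 15
  ]
  -- iteration 2/3 --
  FD 17: (-0.694,-11.25) -> (15.727,-6.85) [heading=15, draw]
  BK 10: (15.727,-6.85) -> (6.067,-9.439) [heading=15, draw]
  FD 15: (6.067,-9.439) -> (20.556,-5.556) [heading=15, draw]
  REPEAT 2 [
    -- iteration 1/2 --
    RT 60: heading 15 -> 315
    LT 120: heading 315 -> 75
    -- iteration 2/2 --
    RT 60: heading 75 -> 15
    LT 120: heading 15 -> 135
  ]
  -- iteration 3/3 --
  FD 17: (20.556,-5.556) -> (8.536,6.464) [heading=135, draw]
  BK 10: (8.536,6.464) -> (15.607,-0.607) [heading=135, draw]
  FD 15: (15.607,-0.607) -> (5,10) [heading=135, draw]
  REPEAT 2 [
    -- iteration 1/2 --
    RT 60: heading 135 -> 75
    LT 120: heading 75 -> 195
    -- iteration 2/2 --
    RT 60: heading 195 -> 135
    LT 120: heading 135 -> 255
  ]
]
RT 90: heading 255 -> 165
Final: pos=(5,10), heading=165, 9 segment(s) drawn
Segments drawn: 9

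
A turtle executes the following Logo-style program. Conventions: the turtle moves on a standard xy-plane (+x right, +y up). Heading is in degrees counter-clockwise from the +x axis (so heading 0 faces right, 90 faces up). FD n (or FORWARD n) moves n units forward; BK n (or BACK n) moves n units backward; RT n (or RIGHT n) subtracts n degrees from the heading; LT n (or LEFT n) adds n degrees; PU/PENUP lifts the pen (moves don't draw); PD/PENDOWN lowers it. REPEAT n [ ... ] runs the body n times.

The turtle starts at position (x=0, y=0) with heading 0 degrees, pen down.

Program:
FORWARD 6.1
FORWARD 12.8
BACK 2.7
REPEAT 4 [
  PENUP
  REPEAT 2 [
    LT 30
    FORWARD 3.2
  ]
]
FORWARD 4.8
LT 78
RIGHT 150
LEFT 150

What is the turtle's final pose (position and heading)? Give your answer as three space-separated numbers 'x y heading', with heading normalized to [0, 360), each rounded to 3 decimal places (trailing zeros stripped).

Executing turtle program step by step:
Start: pos=(0,0), heading=0, pen down
FD 6.1: (0,0) -> (6.1,0) [heading=0, draw]
FD 12.8: (6.1,0) -> (18.9,0) [heading=0, draw]
BK 2.7: (18.9,0) -> (16.2,0) [heading=0, draw]
REPEAT 4 [
  -- iteration 1/4 --
  PU: pen up
  REPEAT 2 [
    -- iteration 1/2 --
    LT 30: heading 0 -> 30
    FD 3.2: (16.2,0) -> (18.971,1.6) [heading=30, move]
    -- iteration 2/2 --
    LT 30: heading 30 -> 60
    FD 3.2: (18.971,1.6) -> (20.571,4.371) [heading=60, move]
  ]
  -- iteration 2/4 --
  PU: pen up
  REPEAT 2 [
    -- iteration 1/2 --
    LT 30: heading 60 -> 90
    FD 3.2: (20.571,4.371) -> (20.571,7.571) [heading=90, move]
    -- iteration 2/2 --
    LT 30: heading 90 -> 120
    FD 3.2: (20.571,7.571) -> (18.971,10.343) [heading=120, move]
  ]
  -- iteration 3/4 --
  PU: pen up
  REPEAT 2 [
    -- iteration 1/2 --
    LT 30: heading 120 -> 150
    FD 3.2: (18.971,10.343) -> (16.2,11.943) [heading=150, move]
    -- iteration 2/2 --
    LT 30: heading 150 -> 180
    FD 3.2: (16.2,11.943) -> (13,11.943) [heading=180, move]
  ]
  -- iteration 4/4 --
  PU: pen up
  REPEAT 2 [
    -- iteration 1/2 --
    LT 30: heading 180 -> 210
    FD 3.2: (13,11.943) -> (10.229,10.343) [heading=210, move]
    -- iteration 2/2 --
    LT 30: heading 210 -> 240
    FD 3.2: (10.229,10.343) -> (8.629,7.571) [heading=240, move]
  ]
]
FD 4.8: (8.629,7.571) -> (6.229,3.414) [heading=240, move]
LT 78: heading 240 -> 318
RT 150: heading 318 -> 168
LT 150: heading 168 -> 318
Final: pos=(6.229,3.414), heading=318, 3 segment(s) drawn

Answer: 6.229 3.414 318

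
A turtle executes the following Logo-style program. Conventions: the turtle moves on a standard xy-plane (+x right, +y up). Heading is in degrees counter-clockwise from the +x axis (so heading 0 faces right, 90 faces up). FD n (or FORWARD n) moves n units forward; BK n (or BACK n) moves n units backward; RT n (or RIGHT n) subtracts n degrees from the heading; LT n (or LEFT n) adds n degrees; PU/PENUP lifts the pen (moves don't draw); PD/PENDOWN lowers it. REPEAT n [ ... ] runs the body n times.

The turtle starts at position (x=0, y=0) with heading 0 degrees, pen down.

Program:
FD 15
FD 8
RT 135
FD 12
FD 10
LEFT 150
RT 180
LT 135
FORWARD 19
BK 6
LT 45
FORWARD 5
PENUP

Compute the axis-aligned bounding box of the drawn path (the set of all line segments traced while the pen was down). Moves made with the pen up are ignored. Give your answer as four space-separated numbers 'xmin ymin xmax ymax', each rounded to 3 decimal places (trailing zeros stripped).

Answer: 0 -25.056 23.898 0

Derivation:
Executing turtle program step by step:
Start: pos=(0,0), heading=0, pen down
FD 15: (0,0) -> (15,0) [heading=0, draw]
FD 8: (15,0) -> (23,0) [heading=0, draw]
RT 135: heading 0 -> 225
FD 12: (23,0) -> (14.515,-8.485) [heading=225, draw]
FD 10: (14.515,-8.485) -> (7.444,-15.556) [heading=225, draw]
LT 150: heading 225 -> 15
RT 180: heading 15 -> 195
LT 135: heading 195 -> 330
FD 19: (7.444,-15.556) -> (23.898,-25.056) [heading=330, draw]
BK 6: (23.898,-25.056) -> (18.702,-22.056) [heading=330, draw]
LT 45: heading 330 -> 15
FD 5: (18.702,-22.056) -> (23.532,-20.762) [heading=15, draw]
PU: pen up
Final: pos=(23.532,-20.762), heading=15, 7 segment(s) drawn

Segment endpoints: x in {0, 7.444, 14.515, 15, 18.702, 23, 23.532, 23.898}, y in {-25.056, -22.056, -20.762, -15.556, -8.485, 0}
xmin=0, ymin=-25.056, xmax=23.898, ymax=0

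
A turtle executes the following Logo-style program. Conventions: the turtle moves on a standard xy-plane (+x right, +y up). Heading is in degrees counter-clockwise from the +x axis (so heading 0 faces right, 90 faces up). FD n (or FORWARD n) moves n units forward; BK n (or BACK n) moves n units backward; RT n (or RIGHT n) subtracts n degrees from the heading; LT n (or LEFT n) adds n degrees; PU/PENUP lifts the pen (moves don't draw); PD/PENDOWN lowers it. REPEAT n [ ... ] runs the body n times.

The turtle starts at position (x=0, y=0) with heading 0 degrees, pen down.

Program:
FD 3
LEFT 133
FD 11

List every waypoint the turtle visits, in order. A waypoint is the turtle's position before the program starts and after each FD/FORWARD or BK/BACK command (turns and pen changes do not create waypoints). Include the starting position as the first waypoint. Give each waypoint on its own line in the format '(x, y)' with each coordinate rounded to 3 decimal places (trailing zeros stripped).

Executing turtle program step by step:
Start: pos=(0,0), heading=0, pen down
FD 3: (0,0) -> (3,0) [heading=0, draw]
LT 133: heading 0 -> 133
FD 11: (3,0) -> (-4.502,8.045) [heading=133, draw]
Final: pos=(-4.502,8.045), heading=133, 2 segment(s) drawn
Waypoints (3 total):
(0, 0)
(3, 0)
(-4.502, 8.045)

Answer: (0, 0)
(3, 0)
(-4.502, 8.045)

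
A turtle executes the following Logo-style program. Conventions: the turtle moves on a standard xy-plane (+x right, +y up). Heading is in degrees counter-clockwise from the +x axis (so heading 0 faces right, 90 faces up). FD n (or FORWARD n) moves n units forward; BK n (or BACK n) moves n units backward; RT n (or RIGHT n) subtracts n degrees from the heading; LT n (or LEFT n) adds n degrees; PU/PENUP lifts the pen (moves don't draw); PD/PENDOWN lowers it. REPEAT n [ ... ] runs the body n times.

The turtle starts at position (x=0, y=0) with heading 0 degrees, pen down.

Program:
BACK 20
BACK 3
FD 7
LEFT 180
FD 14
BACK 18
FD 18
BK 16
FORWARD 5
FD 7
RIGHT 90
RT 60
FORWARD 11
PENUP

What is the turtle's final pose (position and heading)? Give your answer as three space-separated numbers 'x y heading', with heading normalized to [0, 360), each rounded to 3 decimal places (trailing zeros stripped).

Executing turtle program step by step:
Start: pos=(0,0), heading=0, pen down
BK 20: (0,0) -> (-20,0) [heading=0, draw]
BK 3: (-20,0) -> (-23,0) [heading=0, draw]
FD 7: (-23,0) -> (-16,0) [heading=0, draw]
LT 180: heading 0 -> 180
FD 14: (-16,0) -> (-30,0) [heading=180, draw]
BK 18: (-30,0) -> (-12,0) [heading=180, draw]
FD 18: (-12,0) -> (-30,0) [heading=180, draw]
BK 16: (-30,0) -> (-14,0) [heading=180, draw]
FD 5: (-14,0) -> (-19,0) [heading=180, draw]
FD 7: (-19,0) -> (-26,0) [heading=180, draw]
RT 90: heading 180 -> 90
RT 60: heading 90 -> 30
FD 11: (-26,0) -> (-16.474,5.5) [heading=30, draw]
PU: pen up
Final: pos=(-16.474,5.5), heading=30, 10 segment(s) drawn

Answer: -16.474 5.5 30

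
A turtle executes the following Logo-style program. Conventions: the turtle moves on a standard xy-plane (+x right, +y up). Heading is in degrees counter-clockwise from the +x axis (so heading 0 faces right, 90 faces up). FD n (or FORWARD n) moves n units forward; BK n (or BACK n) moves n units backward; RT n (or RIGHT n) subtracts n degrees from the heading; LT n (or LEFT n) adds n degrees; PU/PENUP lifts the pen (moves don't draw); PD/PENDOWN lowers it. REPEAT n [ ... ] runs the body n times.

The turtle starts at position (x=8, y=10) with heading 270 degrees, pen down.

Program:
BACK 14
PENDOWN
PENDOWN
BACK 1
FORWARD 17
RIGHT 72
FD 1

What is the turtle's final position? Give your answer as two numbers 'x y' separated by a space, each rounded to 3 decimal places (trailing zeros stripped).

Answer: 7.049 7.691

Derivation:
Executing turtle program step by step:
Start: pos=(8,10), heading=270, pen down
BK 14: (8,10) -> (8,24) [heading=270, draw]
PD: pen down
PD: pen down
BK 1: (8,24) -> (8,25) [heading=270, draw]
FD 17: (8,25) -> (8,8) [heading=270, draw]
RT 72: heading 270 -> 198
FD 1: (8,8) -> (7.049,7.691) [heading=198, draw]
Final: pos=(7.049,7.691), heading=198, 4 segment(s) drawn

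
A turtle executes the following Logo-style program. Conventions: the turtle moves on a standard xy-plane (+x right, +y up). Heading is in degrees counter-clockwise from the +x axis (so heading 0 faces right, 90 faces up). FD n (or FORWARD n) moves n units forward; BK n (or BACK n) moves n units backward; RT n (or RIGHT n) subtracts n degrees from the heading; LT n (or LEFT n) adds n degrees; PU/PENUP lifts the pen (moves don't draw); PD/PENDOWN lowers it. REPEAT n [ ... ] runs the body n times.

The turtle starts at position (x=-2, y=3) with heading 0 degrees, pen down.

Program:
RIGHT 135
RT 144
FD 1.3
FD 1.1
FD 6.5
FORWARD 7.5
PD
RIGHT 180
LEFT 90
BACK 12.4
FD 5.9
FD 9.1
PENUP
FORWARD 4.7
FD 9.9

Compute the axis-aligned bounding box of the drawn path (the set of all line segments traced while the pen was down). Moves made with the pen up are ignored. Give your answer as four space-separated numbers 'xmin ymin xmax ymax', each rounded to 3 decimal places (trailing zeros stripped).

Answer: -11.682 3 3.134 21.138

Derivation:
Executing turtle program step by step:
Start: pos=(-2,3), heading=0, pen down
RT 135: heading 0 -> 225
RT 144: heading 225 -> 81
FD 1.3: (-2,3) -> (-1.797,4.284) [heading=81, draw]
FD 1.1: (-1.797,4.284) -> (-1.625,5.37) [heading=81, draw]
FD 6.5: (-1.625,5.37) -> (-0.608,11.79) [heading=81, draw]
FD 7.5: (-0.608,11.79) -> (0.566,19.198) [heading=81, draw]
PD: pen down
RT 180: heading 81 -> 261
LT 90: heading 261 -> 351
BK 12.4: (0.566,19.198) -> (-11.682,21.138) [heading=351, draw]
FD 5.9: (-11.682,21.138) -> (-5.854,20.215) [heading=351, draw]
FD 9.1: (-5.854,20.215) -> (3.134,18.791) [heading=351, draw]
PU: pen up
FD 4.7: (3.134,18.791) -> (7.776,18.056) [heading=351, move]
FD 9.9: (7.776,18.056) -> (17.554,16.507) [heading=351, move]
Final: pos=(17.554,16.507), heading=351, 7 segment(s) drawn

Segment endpoints: x in {-11.682, -5.854, -2, -1.797, -1.625, -0.608, 0.566, 3.134}, y in {3, 4.284, 5.37, 11.79, 18.791, 19.198, 20.215, 21.138}
xmin=-11.682, ymin=3, xmax=3.134, ymax=21.138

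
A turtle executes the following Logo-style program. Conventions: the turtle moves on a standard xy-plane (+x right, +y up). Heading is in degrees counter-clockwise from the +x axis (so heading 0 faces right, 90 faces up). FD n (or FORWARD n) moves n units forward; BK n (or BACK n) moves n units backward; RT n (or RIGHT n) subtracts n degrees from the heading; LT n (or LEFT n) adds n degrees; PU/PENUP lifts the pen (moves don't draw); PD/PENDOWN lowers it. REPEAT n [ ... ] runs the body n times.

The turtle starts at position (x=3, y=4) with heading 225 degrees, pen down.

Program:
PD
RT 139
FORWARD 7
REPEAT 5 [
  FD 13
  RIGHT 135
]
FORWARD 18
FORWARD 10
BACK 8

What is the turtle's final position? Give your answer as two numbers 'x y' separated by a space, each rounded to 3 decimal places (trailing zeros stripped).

Answer: -4.261 25.702

Derivation:
Executing turtle program step by step:
Start: pos=(3,4), heading=225, pen down
PD: pen down
RT 139: heading 225 -> 86
FD 7: (3,4) -> (3.488,10.983) [heading=86, draw]
REPEAT 5 [
  -- iteration 1/5 --
  FD 13: (3.488,10.983) -> (4.395,23.951) [heading=86, draw]
  RT 135: heading 86 -> 311
  -- iteration 2/5 --
  FD 13: (4.395,23.951) -> (12.924,14.14) [heading=311, draw]
  RT 135: heading 311 -> 176
  -- iteration 3/5 --
  FD 13: (12.924,14.14) -> (-0.044,15.047) [heading=176, draw]
  RT 135: heading 176 -> 41
  -- iteration 4/5 --
  FD 13: (-0.044,15.047) -> (9.767,23.576) [heading=41, draw]
  RT 135: heading 41 -> 266
  -- iteration 5/5 --
  FD 13: (9.767,23.576) -> (8.86,10.607) [heading=266, draw]
  RT 135: heading 266 -> 131
]
FD 18: (8.86,10.607) -> (-2.949,24.192) [heading=131, draw]
FD 10: (-2.949,24.192) -> (-9.51,31.739) [heading=131, draw]
BK 8: (-9.51,31.739) -> (-4.261,25.702) [heading=131, draw]
Final: pos=(-4.261,25.702), heading=131, 9 segment(s) drawn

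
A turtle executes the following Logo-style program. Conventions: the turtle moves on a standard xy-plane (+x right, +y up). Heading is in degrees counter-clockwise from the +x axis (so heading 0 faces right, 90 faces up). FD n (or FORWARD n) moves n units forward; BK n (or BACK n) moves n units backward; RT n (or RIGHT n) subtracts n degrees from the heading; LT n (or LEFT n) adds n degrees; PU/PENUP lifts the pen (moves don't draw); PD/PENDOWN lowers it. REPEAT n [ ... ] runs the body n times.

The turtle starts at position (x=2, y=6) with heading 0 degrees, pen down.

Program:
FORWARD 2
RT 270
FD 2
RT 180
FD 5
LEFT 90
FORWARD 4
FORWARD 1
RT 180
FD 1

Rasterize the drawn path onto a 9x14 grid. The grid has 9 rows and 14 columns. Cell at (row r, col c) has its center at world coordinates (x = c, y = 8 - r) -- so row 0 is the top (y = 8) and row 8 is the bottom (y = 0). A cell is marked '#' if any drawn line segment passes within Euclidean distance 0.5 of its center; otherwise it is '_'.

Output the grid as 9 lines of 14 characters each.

Answer: ____#_________
____#_________
__###_________
____#_________
____#_________
____######____
______________
______________
______________

Derivation:
Segment 0: (2,6) -> (4,6)
Segment 1: (4,6) -> (4,8)
Segment 2: (4,8) -> (4,3)
Segment 3: (4,3) -> (8,3)
Segment 4: (8,3) -> (9,3)
Segment 5: (9,3) -> (8,3)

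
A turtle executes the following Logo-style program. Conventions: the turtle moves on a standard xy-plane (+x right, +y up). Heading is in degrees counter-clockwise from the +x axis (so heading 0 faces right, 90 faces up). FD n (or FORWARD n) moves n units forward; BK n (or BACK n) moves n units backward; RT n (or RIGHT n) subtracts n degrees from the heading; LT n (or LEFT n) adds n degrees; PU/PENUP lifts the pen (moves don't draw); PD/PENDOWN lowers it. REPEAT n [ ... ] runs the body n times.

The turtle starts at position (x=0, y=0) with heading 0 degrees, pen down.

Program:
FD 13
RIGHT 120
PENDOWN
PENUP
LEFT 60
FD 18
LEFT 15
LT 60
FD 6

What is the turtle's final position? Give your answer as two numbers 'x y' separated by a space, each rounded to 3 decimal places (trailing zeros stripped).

Answer: 27.796 -14.036

Derivation:
Executing turtle program step by step:
Start: pos=(0,0), heading=0, pen down
FD 13: (0,0) -> (13,0) [heading=0, draw]
RT 120: heading 0 -> 240
PD: pen down
PU: pen up
LT 60: heading 240 -> 300
FD 18: (13,0) -> (22,-15.588) [heading=300, move]
LT 15: heading 300 -> 315
LT 60: heading 315 -> 15
FD 6: (22,-15.588) -> (27.796,-14.036) [heading=15, move]
Final: pos=(27.796,-14.036), heading=15, 1 segment(s) drawn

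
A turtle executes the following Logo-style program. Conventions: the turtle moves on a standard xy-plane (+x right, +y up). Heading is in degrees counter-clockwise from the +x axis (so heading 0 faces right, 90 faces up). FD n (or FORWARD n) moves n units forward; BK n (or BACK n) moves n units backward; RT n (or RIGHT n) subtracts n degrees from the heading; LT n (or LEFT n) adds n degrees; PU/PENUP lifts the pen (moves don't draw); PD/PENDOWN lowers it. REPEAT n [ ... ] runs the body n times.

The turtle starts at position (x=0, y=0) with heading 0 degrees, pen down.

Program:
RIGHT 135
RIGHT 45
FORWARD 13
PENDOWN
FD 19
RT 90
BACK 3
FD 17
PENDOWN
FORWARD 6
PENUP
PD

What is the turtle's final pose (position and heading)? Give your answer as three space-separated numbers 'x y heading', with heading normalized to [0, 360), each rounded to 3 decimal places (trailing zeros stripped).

Executing turtle program step by step:
Start: pos=(0,0), heading=0, pen down
RT 135: heading 0 -> 225
RT 45: heading 225 -> 180
FD 13: (0,0) -> (-13,0) [heading=180, draw]
PD: pen down
FD 19: (-13,0) -> (-32,0) [heading=180, draw]
RT 90: heading 180 -> 90
BK 3: (-32,0) -> (-32,-3) [heading=90, draw]
FD 17: (-32,-3) -> (-32,14) [heading=90, draw]
PD: pen down
FD 6: (-32,14) -> (-32,20) [heading=90, draw]
PU: pen up
PD: pen down
Final: pos=(-32,20), heading=90, 5 segment(s) drawn

Answer: -32 20 90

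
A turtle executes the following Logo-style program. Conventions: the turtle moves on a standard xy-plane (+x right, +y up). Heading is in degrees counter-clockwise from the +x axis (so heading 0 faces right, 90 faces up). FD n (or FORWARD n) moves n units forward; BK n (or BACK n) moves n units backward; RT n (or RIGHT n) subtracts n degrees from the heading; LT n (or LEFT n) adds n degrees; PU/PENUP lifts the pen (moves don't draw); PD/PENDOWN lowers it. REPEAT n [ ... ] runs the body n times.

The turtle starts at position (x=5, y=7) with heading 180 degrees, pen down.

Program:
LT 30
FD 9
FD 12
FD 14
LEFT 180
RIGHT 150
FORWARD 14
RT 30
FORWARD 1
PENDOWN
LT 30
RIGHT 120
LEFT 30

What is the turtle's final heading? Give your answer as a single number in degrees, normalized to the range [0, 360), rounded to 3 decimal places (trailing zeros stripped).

Executing turtle program step by step:
Start: pos=(5,7), heading=180, pen down
LT 30: heading 180 -> 210
FD 9: (5,7) -> (-2.794,2.5) [heading=210, draw]
FD 12: (-2.794,2.5) -> (-13.187,-3.5) [heading=210, draw]
FD 14: (-13.187,-3.5) -> (-25.311,-10.5) [heading=210, draw]
LT 180: heading 210 -> 30
RT 150: heading 30 -> 240
FD 14: (-25.311,-10.5) -> (-32.311,-22.624) [heading=240, draw]
RT 30: heading 240 -> 210
FD 1: (-32.311,-22.624) -> (-33.177,-23.124) [heading=210, draw]
PD: pen down
LT 30: heading 210 -> 240
RT 120: heading 240 -> 120
LT 30: heading 120 -> 150
Final: pos=(-33.177,-23.124), heading=150, 5 segment(s) drawn

Answer: 150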